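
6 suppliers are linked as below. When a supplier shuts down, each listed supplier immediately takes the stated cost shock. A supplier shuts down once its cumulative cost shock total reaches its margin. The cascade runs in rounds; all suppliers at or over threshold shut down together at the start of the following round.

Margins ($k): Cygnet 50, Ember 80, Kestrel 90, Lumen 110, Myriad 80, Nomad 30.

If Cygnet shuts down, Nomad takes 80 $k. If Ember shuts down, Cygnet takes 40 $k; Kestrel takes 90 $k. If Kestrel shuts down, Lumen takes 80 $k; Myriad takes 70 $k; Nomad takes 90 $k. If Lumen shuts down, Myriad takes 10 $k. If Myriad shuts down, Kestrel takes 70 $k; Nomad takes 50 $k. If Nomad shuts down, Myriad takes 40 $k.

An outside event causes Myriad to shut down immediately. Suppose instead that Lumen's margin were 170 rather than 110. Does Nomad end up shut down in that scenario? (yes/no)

yes

With Lumen's margin at 170:
Round 1 — Myriad shuts down (initial).
  Kestrel: +70 → 70 < 90
  Nomad: +50 → 50 ≥ 30
Round 2 — Nomad shuts down.
No further shutdowns.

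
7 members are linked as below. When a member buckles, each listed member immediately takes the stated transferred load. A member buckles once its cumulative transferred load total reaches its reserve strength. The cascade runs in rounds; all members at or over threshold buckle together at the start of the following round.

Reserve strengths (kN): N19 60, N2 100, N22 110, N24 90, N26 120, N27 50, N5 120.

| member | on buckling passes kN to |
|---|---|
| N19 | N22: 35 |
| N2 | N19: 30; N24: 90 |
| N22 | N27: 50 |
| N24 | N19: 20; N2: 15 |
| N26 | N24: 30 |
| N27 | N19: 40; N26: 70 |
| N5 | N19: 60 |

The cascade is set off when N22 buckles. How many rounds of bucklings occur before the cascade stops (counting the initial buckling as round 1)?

2

Round 1 — N22 buckles (initial).
  N27: +50 → 50 ≥ 50
Round 2 — N27 buckles.
  N19: +40 → 40 < 60
  N26: +70 → 70 < 120
No further bucklings.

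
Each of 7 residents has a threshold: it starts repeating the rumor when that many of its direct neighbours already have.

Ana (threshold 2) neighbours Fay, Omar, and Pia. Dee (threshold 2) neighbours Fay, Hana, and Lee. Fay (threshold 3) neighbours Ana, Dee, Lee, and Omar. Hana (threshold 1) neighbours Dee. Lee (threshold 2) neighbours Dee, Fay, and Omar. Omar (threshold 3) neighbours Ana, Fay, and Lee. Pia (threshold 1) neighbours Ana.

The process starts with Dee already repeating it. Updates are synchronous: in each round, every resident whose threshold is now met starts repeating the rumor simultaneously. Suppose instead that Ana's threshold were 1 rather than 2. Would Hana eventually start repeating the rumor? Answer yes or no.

yes

With Ana's threshold at 1:
Round 1 — Dee starts repeating the rumor (initial).
Round 2 — checking thresholds:
  Fay: 1 of 4 neighbours < 3, not yet.
  Hana: 1 of 1 neighbours ≥ 1, starts repeating the rumor.
  Lee: 1 of 3 neighbours < 2, not yet.
Round 3 — no new spreads; cascade stops.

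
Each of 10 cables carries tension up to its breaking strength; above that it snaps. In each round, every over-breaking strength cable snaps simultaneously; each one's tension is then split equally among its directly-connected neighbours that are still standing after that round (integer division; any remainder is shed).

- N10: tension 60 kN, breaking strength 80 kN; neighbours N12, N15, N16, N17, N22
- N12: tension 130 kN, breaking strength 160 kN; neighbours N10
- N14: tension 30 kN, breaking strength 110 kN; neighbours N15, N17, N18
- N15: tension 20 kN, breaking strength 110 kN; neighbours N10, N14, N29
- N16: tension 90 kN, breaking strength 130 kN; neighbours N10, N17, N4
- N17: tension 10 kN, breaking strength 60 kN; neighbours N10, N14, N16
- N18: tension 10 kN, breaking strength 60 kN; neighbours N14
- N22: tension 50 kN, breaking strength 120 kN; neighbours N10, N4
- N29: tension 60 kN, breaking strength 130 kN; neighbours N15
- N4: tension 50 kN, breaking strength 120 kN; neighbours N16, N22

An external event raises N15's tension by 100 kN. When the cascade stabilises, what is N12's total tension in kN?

Round 1 — N15 at 120 > 110. N15 snaps.
  N15 sheds 120 kN to N10, N14, N29: 40 each.
    N10: 60+40 = 100 > 80
    N14: 30+40 = 70 ≤ 110
    N29: 60+40 = 100 ≤ 130
Round 2 — N10 snaps.
  N10 sheds 100 kN to N12, N16, N17, N22: 25 each.
    N12: 130+25 = 155 ≤ 160
    N16: 90+25 = 115 ≤ 130
    N17: 10+25 = 35 ≤ 60
    N22: 50+25 = 75 ≤ 120
No further breaks.

155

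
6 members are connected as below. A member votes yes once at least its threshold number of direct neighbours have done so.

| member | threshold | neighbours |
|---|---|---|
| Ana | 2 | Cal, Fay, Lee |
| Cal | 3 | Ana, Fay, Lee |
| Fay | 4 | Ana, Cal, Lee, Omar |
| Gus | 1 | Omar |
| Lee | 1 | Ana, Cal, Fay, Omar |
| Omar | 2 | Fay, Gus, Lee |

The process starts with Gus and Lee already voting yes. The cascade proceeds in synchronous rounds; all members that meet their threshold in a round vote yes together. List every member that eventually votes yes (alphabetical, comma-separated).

Round 1 — Gus, Lee vote yes (initial).
Round 2 — checking thresholds:
  Ana: 1 of 3 neighbours < 2, not yet.
  Cal: 1 of 3 neighbours < 3, not yet.
  Fay: 1 of 4 neighbours < 4, not yet.
  Omar: 2 of 3 neighbours ≥ 2, votes yes.
Round 3 — no new yes votes; cascade stops.

Gus, Lee, Omar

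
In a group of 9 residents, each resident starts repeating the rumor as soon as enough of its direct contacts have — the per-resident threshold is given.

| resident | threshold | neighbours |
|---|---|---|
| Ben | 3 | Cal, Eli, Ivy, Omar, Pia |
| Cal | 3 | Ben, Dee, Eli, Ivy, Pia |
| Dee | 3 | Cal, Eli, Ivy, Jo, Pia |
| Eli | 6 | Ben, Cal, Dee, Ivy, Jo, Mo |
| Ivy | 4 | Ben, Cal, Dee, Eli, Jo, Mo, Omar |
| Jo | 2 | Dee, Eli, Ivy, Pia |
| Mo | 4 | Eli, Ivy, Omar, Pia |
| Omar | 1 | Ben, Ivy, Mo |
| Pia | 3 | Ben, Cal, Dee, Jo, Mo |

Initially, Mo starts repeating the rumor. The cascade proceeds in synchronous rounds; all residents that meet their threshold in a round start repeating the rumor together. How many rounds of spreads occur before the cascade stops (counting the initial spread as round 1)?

Round 1 — Mo starts repeating the rumor (initial).
Round 2 — checking thresholds:
  Eli: 1 of 6 neighbours < 6, not yet.
  Ivy: 1 of 7 neighbours < 4, not yet.
  Omar: 1 of 3 neighbours ≥ 1, starts repeating the rumor.
  Pia: 1 of 5 neighbours < 3, not yet.
Round 3 — no new spreads; cascade stops.

2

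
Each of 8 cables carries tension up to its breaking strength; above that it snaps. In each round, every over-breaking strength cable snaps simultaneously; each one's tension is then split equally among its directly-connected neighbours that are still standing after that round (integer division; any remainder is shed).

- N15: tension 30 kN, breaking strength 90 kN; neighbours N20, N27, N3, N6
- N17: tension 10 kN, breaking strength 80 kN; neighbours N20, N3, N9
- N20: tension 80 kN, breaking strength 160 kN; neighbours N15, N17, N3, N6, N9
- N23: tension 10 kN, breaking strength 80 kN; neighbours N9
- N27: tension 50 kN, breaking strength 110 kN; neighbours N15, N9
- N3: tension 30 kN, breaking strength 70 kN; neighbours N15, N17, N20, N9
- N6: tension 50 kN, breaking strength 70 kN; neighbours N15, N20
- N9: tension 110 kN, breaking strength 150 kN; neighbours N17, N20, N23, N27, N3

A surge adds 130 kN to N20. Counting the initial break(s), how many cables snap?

7

Round 1 — N20 at 210 > 160. N20 snaps.
  N20 sheds 210 kN to N15, N17, N3, N6, N9: 42 each.
    N15: 30+42 = 72 ≤ 90
    N17: 10+42 = 52 ≤ 80
    N3: 30+42 = 72 > 70
    N6: 50+42 = 92 > 70
    N9: 110+42 = 152 > 150
Round 2 — N3, N6, N9 snap.
  N3 sheds 72 kN to N15, N17: 36 each.
    N15: 72+36 = 108 > 90
    N17: 52+36 = 88 > 80
  N6 sheds 92 kN to N15: 92 each.
    N15: 108+92 = 200 > 90
  N9 sheds 152 kN to N17, N23, N27: 50 each (2 lost).
    N17: 88+50 = 138 > 80
    N23: 10+50 = 60 ≤ 80
    N27: 50+50 = 100 ≤ 110
Round 3 — N15, N17 snap.
  N15 sheds 200 kN to N27: 200 each.
    N27: 100+200 = 300 > 110
  N17 sheds 138 kN: no online neighbours, lost.
Round 4 — N27 snaps.
  N27 sheds 300 kN: no online neighbours, lost.
No further breaks.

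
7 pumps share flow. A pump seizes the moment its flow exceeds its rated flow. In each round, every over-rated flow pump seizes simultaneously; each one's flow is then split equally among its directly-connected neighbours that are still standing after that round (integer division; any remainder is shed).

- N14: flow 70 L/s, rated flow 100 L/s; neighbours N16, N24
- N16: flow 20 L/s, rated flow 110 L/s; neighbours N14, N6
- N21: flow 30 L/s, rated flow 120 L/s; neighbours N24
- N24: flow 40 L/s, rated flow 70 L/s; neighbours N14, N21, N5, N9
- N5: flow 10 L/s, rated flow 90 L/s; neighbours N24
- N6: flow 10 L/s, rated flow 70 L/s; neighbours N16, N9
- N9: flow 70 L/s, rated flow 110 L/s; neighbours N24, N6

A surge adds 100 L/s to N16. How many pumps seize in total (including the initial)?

Round 1 — N16 at 120 > 110. N16 seizes.
  N16 sheds 120 L/s to N14, N6: 60 each.
    N14: 70+60 = 130 > 100
    N6: 10+60 = 70 ≤ 70
Round 2 — N14 seizes.
  N14 sheds 130 L/s to N24: 130 each.
    N24: 40+130 = 170 > 70
Round 3 — N24 seizes.
  N24 sheds 170 L/s to N21, N5, N9: 56 each (2 lost).
    N21: 30+56 = 86 ≤ 120
    N5: 10+56 = 66 ≤ 90
    N9: 70+56 = 126 > 110
Round 4 — N9 seizes.
  N9 sheds 126 L/s to N6: 126 each.
    N6: 70+126 = 196 > 70
Round 5 — N6 seizes.
  N6 sheds 196 L/s: no online neighbours, lost.
No further seizures.

5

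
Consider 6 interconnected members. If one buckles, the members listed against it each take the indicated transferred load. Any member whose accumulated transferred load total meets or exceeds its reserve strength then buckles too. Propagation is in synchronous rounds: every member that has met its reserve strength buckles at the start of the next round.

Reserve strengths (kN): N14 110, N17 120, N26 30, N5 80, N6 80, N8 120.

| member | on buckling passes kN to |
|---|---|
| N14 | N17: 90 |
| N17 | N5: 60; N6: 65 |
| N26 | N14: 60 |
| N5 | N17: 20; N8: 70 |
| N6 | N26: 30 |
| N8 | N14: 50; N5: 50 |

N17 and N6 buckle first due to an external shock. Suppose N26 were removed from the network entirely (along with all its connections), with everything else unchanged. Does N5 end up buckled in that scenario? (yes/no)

no

With N26 removed:
Round 1 — N17, N6 buckle (initial).
  N5: +60 → 60 < 80
No further bucklings.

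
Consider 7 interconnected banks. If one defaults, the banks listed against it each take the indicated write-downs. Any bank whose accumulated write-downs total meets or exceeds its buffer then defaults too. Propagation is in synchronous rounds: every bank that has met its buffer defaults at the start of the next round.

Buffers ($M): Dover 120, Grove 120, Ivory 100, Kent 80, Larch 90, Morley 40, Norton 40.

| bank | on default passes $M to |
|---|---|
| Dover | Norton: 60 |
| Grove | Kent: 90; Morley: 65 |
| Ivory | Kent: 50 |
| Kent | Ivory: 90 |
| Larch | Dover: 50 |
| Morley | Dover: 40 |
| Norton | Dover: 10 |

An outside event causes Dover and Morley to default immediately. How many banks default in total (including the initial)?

Round 1 — Dover, Morley default (initial).
  Norton: +60 → 60 ≥ 40
Round 2 — Norton defaults.
No further defaults.

3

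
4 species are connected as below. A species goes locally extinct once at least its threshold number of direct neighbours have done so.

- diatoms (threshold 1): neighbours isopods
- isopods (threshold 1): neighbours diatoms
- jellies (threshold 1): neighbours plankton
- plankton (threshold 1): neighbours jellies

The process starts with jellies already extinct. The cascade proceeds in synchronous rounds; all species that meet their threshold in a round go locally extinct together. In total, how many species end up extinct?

2

Round 1 — jellies goes locally extinct (initial).
Round 2 — checking thresholds:
  plankton: 1 of 1 neighbours ≥ 1, goes locally extinct.
Round 3 — no new extinctions; cascade stops.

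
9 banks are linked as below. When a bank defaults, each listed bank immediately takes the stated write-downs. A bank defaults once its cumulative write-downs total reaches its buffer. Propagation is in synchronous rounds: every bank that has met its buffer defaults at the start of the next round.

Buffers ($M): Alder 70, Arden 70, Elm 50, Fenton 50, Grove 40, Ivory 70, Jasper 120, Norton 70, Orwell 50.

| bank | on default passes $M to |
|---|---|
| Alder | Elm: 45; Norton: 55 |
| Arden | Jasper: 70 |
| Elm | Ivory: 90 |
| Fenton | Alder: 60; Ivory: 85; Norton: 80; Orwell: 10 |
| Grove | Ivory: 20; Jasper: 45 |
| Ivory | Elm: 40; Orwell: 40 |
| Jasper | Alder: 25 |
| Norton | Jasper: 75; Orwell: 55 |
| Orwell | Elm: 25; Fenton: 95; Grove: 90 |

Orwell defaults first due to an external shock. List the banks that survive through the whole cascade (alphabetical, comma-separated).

Arden

Round 1 — Orwell defaults (initial).
  Elm: +25 → 25 < 50
  Fenton: +95 → 95 ≥ 50
  Grove: +90 → 90 ≥ 40
Round 2 — Fenton, Grove default.
  Alder: +60 → 60 < 70
  Ivory: +85+20 → 105 ≥ 70
  Jasper: +45 → 45 < 120
  Norton: +80 → 80 ≥ 70
Round 3 — Ivory, Norton default.
  Elm: +40 → 65 ≥ 50
  Jasper: +75 → 120 ≥ 120
Round 4 — Elm, Jasper default.
  Alder: +25 → 85 ≥ 70
Round 5 — Alder defaults.
No further defaults.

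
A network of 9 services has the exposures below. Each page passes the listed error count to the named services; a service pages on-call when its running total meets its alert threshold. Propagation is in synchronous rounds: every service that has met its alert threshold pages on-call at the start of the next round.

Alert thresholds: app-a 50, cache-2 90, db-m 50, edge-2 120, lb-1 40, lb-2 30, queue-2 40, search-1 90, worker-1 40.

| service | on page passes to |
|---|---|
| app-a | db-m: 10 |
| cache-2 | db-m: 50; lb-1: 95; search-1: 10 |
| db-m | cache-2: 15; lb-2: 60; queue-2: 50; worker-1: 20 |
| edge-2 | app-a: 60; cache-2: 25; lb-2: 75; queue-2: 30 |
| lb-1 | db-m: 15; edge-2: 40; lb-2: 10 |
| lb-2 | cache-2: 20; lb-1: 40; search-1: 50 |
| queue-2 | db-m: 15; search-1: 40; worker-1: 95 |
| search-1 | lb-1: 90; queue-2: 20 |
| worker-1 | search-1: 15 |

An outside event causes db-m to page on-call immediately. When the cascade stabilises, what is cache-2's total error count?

Round 1 — db-m pages on-call (initial).
  cache-2: +15 → 15 < 90
  lb-2: +60 → 60 ≥ 30
  queue-2: +50 → 50 ≥ 40
  worker-1: +20 → 20 < 40
Round 2 — lb-2, queue-2 page on-call.
  cache-2: +20 → 35 < 90
  lb-1: +40 → 40 ≥ 40
  search-1: +50+40 → 90 ≥ 90
  worker-1: +95 → 115 ≥ 40
Round 3 — lb-1, search-1, worker-1 page on-call.
  edge-2: +40 → 40 < 120
No further pages.

35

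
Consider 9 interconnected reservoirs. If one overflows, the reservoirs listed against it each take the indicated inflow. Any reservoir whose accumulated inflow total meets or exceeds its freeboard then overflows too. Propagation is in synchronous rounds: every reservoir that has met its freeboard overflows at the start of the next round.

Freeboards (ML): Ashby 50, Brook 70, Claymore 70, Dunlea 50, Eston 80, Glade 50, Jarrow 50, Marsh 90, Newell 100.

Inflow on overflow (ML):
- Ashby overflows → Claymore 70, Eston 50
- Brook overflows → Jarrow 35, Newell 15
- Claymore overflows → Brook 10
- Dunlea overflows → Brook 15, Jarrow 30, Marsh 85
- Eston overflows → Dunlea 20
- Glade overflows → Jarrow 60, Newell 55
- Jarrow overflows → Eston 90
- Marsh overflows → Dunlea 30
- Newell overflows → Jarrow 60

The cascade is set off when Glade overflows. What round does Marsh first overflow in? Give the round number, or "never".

Round 1 — Glade overflows (initial).
  Jarrow: +60 → 60 ≥ 50
  Newell: +55 → 55 < 100
Round 2 — Jarrow overflows.
  Eston: +90 → 90 ≥ 80
Round 3 — Eston overflows.
  Dunlea: +20 → 20 < 50
No further overflows.

never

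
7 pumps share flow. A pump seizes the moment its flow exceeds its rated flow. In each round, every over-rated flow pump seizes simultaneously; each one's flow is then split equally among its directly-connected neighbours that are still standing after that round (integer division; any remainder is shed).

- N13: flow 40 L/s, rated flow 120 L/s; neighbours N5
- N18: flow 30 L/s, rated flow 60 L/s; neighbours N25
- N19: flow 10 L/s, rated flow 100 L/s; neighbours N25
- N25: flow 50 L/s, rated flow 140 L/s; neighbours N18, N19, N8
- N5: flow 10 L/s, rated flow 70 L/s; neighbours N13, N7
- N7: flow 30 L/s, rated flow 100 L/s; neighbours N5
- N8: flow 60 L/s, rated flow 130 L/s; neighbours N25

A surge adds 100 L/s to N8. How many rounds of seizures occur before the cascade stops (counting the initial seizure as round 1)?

3

Round 1 — N8 at 160 > 130. N8 seizes.
  N8 sheds 160 L/s to N25: 160 each.
    N25: 50+160 = 210 > 140
Round 2 — N25 seizes.
  N25 sheds 210 L/s to N18, N19: 105 each.
    N18: 30+105 = 135 > 60
    N19: 10+105 = 115 > 100
Round 3 — N18, N19 seize.
  N18 sheds 135 L/s: no online neighbours, lost.
  N19 sheds 115 L/s: no online neighbours, lost.
No further seizures.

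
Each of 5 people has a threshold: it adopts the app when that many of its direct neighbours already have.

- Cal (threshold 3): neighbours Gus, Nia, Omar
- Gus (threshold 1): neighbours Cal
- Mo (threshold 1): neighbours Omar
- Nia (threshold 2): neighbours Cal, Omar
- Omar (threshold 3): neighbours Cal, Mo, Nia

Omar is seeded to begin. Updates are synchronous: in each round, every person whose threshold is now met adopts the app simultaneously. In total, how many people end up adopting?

Round 1 — Omar adopts the app (initial).
Round 2 — checking thresholds:
  Cal: 1 of 3 neighbours < 3, not yet.
  Mo: 1 of 1 neighbours ≥ 1, adopts the app.
  Nia: 1 of 2 neighbours < 2, not yet.
Round 3 — no new adoptions; cascade stops.

2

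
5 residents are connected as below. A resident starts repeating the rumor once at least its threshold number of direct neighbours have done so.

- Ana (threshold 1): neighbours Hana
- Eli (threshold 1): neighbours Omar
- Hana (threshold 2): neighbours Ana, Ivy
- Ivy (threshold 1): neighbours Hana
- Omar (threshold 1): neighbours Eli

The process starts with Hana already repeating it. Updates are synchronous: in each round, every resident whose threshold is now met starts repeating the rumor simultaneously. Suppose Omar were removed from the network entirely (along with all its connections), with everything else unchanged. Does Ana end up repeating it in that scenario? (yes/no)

With Omar removed:
Round 1 — Hana starts repeating the rumor (initial).
Round 2 — checking thresholds:
  Ana: 1 of 1 neighbours ≥ 1, starts repeating the rumor.
  Ivy: 1 of 1 neighbours ≥ 1, starts repeating the rumor.
Round 3 — no new spreads; cascade stops.

yes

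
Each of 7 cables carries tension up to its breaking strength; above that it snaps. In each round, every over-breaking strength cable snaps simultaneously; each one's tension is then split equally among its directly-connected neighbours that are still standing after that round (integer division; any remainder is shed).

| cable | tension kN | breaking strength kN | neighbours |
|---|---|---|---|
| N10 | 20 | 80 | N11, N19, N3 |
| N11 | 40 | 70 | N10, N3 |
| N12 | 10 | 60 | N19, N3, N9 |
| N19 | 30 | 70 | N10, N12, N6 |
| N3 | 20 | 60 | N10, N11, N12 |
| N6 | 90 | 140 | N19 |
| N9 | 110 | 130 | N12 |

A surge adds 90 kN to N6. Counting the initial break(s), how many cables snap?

7

Round 1 — N6 at 180 > 140. N6 snaps.
  N6 sheds 180 kN to N19: 180 each.
    N19: 30+180 = 210 > 70
Round 2 — N19 snaps.
  N19 sheds 210 kN to N10, N12: 105 each.
    N10: 20+105 = 125 > 80
    N12: 10+105 = 115 > 60
Round 3 — N10, N12 snap.
  N10 sheds 125 kN to N11, N3: 62 each (1 lost).
    N11: 40+62 = 102 > 70
    N3: 20+62 = 82 > 60
  N12 sheds 115 kN to N3, N9: 57 each (1 lost).
    N3: 82+57 = 139 > 60
    N9: 110+57 = 167 > 130
Round 4 — N11, N3, N9 snap.
  N11 sheds 102 kN: no online neighbours, lost.
  N3 sheds 139 kN: no online neighbours, lost.
  N9 sheds 167 kN: no online neighbours, lost.
No further breaks.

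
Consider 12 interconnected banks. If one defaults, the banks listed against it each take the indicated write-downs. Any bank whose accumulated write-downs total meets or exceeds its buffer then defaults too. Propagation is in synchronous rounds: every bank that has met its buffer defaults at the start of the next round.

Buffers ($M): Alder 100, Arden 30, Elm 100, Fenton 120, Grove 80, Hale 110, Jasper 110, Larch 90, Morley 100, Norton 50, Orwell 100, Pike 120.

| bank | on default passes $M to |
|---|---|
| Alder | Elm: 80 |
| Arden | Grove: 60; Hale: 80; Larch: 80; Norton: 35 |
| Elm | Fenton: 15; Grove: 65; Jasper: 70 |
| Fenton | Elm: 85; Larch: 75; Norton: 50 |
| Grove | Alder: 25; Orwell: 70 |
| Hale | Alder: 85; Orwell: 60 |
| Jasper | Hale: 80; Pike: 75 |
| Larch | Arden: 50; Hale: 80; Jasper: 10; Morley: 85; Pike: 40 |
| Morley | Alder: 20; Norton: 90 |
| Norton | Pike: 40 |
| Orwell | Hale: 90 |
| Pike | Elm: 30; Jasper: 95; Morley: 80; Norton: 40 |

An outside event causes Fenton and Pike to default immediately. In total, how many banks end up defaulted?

Round 1 — Fenton, Pike default (initial).
  Elm: +85+30 → 115 ≥ 100
  Jasper: +95 → 95 < 110
  Larch: +75 → 75 < 90
  Morley: +80 → 80 < 100
  Norton: +50+40 → 90 ≥ 50
Round 2 — Elm, Norton default.
  Grove: +65 → 65 < 80
  Jasper: +70 → 165 ≥ 110
Round 3 — Jasper defaults.
  Hale: +80 → 80 < 110
No further defaults.

5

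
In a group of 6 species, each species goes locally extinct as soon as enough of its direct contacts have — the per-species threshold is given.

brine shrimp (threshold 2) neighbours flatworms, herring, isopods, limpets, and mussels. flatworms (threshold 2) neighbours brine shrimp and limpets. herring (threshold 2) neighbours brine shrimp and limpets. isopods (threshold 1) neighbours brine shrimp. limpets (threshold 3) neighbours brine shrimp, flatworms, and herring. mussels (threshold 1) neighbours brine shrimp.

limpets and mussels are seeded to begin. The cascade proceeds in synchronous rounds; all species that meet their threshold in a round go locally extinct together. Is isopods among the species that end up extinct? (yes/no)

Round 1 — limpets, mussels go locally extinct (initial).
Round 2 — checking thresholds:
  brine shrimp: 2 of 5 neighbours ≥ 2, goes locally extinct.
  flatworms: 1 of 2 neighbours < 2, not yet.
  herring: 1 of 2 neighbours < 2, not yet.
Round 3 — checking thresholds:
  flatworms: 2 of 2 neighbours ≥ 2, goes locally extinct.
  herring: 2 of 2 neighbours ≥ 2, goes locally extinct.
  isopods: 1 of 1 neighbours ≥ 1, goes locally extinct.
Round 4 — no new extinctions; cascade stops.

yes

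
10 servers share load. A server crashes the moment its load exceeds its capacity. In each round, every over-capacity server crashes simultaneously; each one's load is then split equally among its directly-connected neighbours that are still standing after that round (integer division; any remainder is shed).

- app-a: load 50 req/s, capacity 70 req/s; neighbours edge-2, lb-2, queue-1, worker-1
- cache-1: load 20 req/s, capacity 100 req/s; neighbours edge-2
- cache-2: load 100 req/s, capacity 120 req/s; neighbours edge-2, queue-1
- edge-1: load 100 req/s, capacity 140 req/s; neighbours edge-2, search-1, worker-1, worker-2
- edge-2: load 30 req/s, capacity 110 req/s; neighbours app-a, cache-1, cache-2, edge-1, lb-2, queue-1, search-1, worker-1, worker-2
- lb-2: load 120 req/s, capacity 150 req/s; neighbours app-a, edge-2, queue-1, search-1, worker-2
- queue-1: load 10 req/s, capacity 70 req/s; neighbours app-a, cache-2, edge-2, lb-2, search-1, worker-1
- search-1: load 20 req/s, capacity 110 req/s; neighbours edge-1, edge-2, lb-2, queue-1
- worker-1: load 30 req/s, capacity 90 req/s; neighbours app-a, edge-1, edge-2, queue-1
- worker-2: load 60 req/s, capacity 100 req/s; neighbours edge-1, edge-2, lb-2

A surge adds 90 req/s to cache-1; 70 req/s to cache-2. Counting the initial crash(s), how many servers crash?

10

Round 1 — cache-1 at 110 > 100; cache-2 at 170 > 120. cache-1, cache-2 crash.
  cache-1 sheds 110 req/s to edge-2: 110 each.
    edge-2: 30+110 = 140 > 110
  cache-2 sheds 170 req/s to edge-2, queue-1: 85 each.
    edge-2: 140+85 = 225 > 110
    queue-1: 10+85 = 95 > 70
Round 2 — edge-2, queue-1 crash.
  edge-2 sheds 225 req/s to app-a, edge-1, lb-2, search-1, worker-1, worker-2: 37 each (3 lost).
    app-a: 50+37 = 87 > 70
    edge-1: 100+37 = 137 ≤ 140
    lb-2: 120+37 = 157 > 150
    search-1: 20+37 = 57 ≤ 110
    worker-1: 30+37 = 67 ≤ 90
    worker-2: 60+37 = 97 ≤ 100
  queue-1 sheds 95 req/s to app-a, lb-2, search-1, worker-1: 23 each (3 lost).
    app-a: 87+23 = 110 > 70
    lb-2: 157+23 = 180 > 150
    search-1: 57+23 = 80 ≤ 110
    worker-1: 67+23 = 90 ≤ 90
Round 3 — app-a, lb-2 crash.
  app-a sheds 110 req/s to worker-1: 110 each.
    worker-1: 90+110 = 200 > 90
  lb-2 sheds 180 req/s to search-1, worker-2: 90 each.
    search-1: 80+90 = 170 > 110
    worker-2: 97+90 = 187 > 100
Round 4 — search-1, worker-1, worker-2 crash.
  search-1 sheds 170 req/s to edge-1: 170 each.
    edge-1: 137+170 = 307 > 140
  worker-1 sheds 200 req/s to edge-1: 200 each.
    edge-1: 307+200 = 507 > 140
  worker-2 sheds 187 req/s to edge-1: 187 each.
    edge-1: 507+187 = 694 > 140
Round 5 — edge-1 crashes.
  edge-1 sheds 694 req/s: no online neighbours, lost.
No further crashes.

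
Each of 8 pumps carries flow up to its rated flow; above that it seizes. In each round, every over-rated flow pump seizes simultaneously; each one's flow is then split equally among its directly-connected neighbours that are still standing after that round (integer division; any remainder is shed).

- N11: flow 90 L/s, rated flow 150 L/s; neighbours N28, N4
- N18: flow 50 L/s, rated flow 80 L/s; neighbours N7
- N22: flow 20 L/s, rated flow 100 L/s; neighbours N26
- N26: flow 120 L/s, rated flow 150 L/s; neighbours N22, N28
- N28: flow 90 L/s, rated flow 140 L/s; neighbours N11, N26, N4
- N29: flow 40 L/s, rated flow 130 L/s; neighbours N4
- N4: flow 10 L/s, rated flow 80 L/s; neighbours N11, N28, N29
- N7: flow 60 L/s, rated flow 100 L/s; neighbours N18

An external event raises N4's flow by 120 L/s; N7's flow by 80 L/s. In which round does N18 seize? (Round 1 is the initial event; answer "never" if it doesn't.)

Round 1 — N4 at 130 > 80; N7 at 140 > 100. N4, N7 seize.
  N4 sheds 130 L/s to N11, N28, N29: 43 each (1 lost).
    N11: 90+43 = 133 ≤ 150
    N28: 90+43 = 133 ≤ 140
    N29: 40+43 = 83 ≤ 130
  N7 sheds 140 L/s to N18: 140 each.
    N18: 50+140 = 190 > 80
Round 2 — N18 seizes.
  N18 sheds 190 L/s: no online neighbours, lost.
No further seizures.

2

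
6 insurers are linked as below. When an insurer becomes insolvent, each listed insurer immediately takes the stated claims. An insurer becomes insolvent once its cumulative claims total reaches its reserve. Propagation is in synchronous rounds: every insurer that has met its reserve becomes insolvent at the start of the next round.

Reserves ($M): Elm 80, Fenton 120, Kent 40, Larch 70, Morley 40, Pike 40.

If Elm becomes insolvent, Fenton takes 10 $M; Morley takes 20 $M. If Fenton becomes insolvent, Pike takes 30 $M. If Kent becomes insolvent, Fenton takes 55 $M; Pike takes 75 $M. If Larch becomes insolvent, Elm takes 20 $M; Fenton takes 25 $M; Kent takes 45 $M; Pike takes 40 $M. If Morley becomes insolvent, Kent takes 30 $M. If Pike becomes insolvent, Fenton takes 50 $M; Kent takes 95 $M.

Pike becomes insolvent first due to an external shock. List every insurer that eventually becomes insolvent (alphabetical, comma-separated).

Round 1 — Pike becomes insolvent (initial).
  Fenton: +50 → 50 < 120
  Kent: +95 → 95 ≥ 40
Round 2 — Kent becomes insolvent.
  Fenton: +55 → 105 < 120
No further insolvencies.

Kent, Pike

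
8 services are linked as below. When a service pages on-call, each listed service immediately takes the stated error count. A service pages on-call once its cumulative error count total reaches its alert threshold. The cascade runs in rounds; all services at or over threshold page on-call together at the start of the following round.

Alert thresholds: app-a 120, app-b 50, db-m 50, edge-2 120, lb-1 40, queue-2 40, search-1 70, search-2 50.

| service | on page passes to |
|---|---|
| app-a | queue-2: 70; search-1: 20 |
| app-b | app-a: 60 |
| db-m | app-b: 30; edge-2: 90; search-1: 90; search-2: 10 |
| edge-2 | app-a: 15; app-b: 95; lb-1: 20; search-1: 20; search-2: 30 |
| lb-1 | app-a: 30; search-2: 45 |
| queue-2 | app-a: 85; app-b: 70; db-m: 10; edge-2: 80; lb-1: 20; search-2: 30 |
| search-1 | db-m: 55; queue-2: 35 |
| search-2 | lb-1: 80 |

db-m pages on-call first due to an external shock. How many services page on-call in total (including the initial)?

2

Round 1 — db-m pages on-call (initial).
  app-b: +30 → 30 < 50
  edge-2: +90 → 90 < 120
  search-1: +90 → 90 ≥ 70
  search-2: +10 → 10 < 50
Round 2 — search-1 pages on-call.
  queue-2: +35 → 35 < 40
No further pages.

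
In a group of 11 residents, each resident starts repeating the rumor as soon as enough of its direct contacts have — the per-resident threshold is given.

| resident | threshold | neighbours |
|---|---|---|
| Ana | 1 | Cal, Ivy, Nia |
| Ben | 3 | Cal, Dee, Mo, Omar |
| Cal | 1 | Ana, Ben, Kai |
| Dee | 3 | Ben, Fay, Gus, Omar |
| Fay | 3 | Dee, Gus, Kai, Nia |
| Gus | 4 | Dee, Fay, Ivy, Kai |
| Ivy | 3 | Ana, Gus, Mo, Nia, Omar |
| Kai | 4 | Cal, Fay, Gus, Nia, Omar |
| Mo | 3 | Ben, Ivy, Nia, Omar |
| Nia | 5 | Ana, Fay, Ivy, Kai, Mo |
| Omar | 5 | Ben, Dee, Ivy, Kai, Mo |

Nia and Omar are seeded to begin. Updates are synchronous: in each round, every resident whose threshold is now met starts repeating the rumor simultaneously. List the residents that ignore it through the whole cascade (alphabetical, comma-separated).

Dee, Fay, Gus, Kai

Round 1 — Nia, Omar start repeating the rumor (initial).
Round 2 — checking thresholds:
  Ana: 1 of 3 neighbours ≥ 1, starts repeating the rumor.
  Ben: 1 of 4 neighbours < 3, holds.
  Dee: 1 of 4 neighbours < 3, holds.
  Fay: 1 of 4 neighbours < 3, holds.
  Ivy: 2 of 5 neighbours < 3, holds.
  Kai: 2 of 5 neighbours < 4, holds.
  Mo: 2 of 4 neighbours < 3, holds.
Round 3 — checking thresholds:
  Ben: 1 of 4 neighbours < 3, holds.
  Cal: 1 of 3 neighbours ≥ 1, starts repeating the rumor.
  Dee: 1 of 4 neighbours < 3, holds.
  Fay: 1 of 4 neighbours < 3, holds.
  Ivy: 3 of 5 neighbours ≥ 3, starts repeating the rumor.
  Kai: 2 of 5 neighbours < 4, holds.
  Mo: 2 of 4 neighbours < 3, holds.
Round 4 — checking thresholds:
  Ben: 2 of 4 neighbours < 3, holds.
  Dee: 1 of 4 neighbours < 3, holds.
  Fay: 1 of 4 neighbours < 3, holds.
  Gus: 1 of 4 neighbours < 4, holds.
  Kai: 3 of 5 neighbours < 4, holds.
  Mo: 3 of 4 neighbours ≥ 3, starts repeating the rumor.
Round 5 — checking thresholds:
  Ben: 3 of 4 neighbours ≥ 3, starts repeating the rumor.
  Dee: 1 of 4 neighbours < 3, holds.
  Fay: 1 of 4 neighbours < 3, holds.
  Gus: 1 of 4 neighbours < 4, holds.
  Kai: 3 of 5 neighbours < 4, holds.
Round 6 — no new spreads; cascade stops.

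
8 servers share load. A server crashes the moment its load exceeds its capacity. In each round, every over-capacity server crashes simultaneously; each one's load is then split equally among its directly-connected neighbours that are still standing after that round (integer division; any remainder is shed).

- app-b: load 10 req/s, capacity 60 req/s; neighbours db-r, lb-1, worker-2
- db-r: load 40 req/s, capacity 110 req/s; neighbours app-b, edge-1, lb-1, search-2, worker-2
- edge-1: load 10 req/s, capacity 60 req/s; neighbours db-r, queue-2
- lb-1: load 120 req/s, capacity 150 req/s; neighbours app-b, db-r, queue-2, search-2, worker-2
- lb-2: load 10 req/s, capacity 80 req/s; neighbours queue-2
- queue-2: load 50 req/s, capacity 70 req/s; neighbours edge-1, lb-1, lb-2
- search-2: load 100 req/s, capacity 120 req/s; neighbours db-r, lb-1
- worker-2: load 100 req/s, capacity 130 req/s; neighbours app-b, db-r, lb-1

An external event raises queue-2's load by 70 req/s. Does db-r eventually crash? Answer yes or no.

Round 1 — queue-2 at 120 > 70. queue-2 crashes.
  queue-2 sheds 120 req/s to edge-1, lb-1, lb-2: 40 each.
    edge-1: 10+40 = 50 ≤ 60
    lb-1: 120+40 = 160 > 150
    lb-2: 10+40 = 50 ≤ 80
Round 2 — lb-1 crashes.
  lb-1 sheds 160 req/s to app-b, db-r, search-2, worker-2: 40 each.
    app-b: 10+40 = 50 ≤ 60
    db-r: 40+40 = 80 ≤ 110
    search-2: 100+40 = 140 > 120
    worker-2: 100+40 = 140 > 130
Round 3 — search-2, worker-2 crash.
  search-2 sheds 140 req/s to db-r: 140 each.
    db-r: 80+140 = 220 > 110
  worker-2 sheds 140 req/s to app-b, db-r: 70 each.
    app-b: 50+70 = 120 > 60
    db-r: 220+70 = 290 > 110
Round 4 — app-b, db-r crash.
  app-b sheds 120 req/s: no online neighbours, lost.
  db-r sheds 290 req/s to edge-1: 290 each.
    edge-1: 50+290 = 340 > 60
Round 5 — edge-1 crashes.
  edge-1 sheds 340 req/s: no online neighbours, lost.
No further crashes.

yes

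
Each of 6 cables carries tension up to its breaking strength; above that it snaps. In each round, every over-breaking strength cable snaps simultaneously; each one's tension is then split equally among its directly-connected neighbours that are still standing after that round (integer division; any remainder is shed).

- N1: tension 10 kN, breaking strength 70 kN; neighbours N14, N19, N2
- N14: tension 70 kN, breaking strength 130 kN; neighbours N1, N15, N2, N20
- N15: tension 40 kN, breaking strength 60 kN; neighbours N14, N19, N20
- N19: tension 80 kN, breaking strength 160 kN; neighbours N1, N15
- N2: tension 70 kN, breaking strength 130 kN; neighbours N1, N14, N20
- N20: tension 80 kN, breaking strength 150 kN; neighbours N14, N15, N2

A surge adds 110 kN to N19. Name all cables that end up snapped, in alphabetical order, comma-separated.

N1, N14, N15, N19, N2, N20

Round 1 — N19 at 190 > 160. N19 snaps.
  N19 sheds 190 kN to N1, N15: 95 each.
    N1: 10+95 = 105 > 70
    N15: 40+95 = 135 > 60
Round 2 — N1, N15 snap.
  N1 sheds 105 kN to N14, N2: 52 each (1 lost).
    N14: 70+52 = 122 ≤ 130
    N2: 70+52 = 122 ≤ 130
  N15 sheds 135 kN to N14, N20: 67 each (1 lost).
    N14: 122+67 = 189 > 130
    N20: 80+67 = 147 ≤ 150
Round 3 — N14 snaps.
  N14 sheds 189 kN to N2, N20: 94 each (1 lost).
    N2: 122+94 = 216 > 130
    N20: 147+94 = 241 > 150
Round 4 — N2, N20 snap.
  N2 sheds 216 kN: no online neighbours, lost.
  N20 sheds 241 kN: no online neighbours, lost.
No further breaks.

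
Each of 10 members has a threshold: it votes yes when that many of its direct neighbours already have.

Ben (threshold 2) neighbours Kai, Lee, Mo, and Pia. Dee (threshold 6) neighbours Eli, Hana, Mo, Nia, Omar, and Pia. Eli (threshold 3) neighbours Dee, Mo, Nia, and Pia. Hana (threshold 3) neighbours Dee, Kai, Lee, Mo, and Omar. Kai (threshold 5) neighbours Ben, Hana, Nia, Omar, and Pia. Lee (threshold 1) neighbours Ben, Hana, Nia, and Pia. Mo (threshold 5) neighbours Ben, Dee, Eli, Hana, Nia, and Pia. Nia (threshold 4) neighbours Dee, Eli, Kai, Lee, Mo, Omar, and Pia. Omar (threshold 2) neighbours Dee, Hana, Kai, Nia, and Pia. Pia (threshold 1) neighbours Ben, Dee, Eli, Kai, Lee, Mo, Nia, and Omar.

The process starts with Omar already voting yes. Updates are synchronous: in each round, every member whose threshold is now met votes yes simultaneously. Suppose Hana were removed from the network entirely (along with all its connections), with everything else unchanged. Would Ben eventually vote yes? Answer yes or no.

With Hana removed:
Round 1 — Omar votes yes (initial).
Round 2 — checking thresholds:
  Dee: 1 of 5 neighbours < 6, holds.
  Kai: 1 of 4 neighbours < 5, holds.
  Nia: 1 of 7 neighbours < 4, holds.
  Pia: 1 of 8 neighbours ≥ 1, votes yes.
Round 3 — checking thresholds:
  Ben: 1 of 4 neighbours < 2, holds.
  Dee: 2 of 5 neighbours < 6, holds.
  Eli: 1 of 4 neighbours < 3, holds.
  Kai: 2 of 4 neighbours < 5, holds.
  Lee: 1 of 3 neighbours ≥ 1, votes yes.
  Mo: 1 of 5 neighbours < 5, holds.
  Nia: 2 of 7 neighbours < 4, holds.
Round 4 — checking thresholds:
  Ben: 2 of 4 neighbours ≥ 2, votes yes.
  Dee: 2 of 5 neighbours < 6, holds.
  Eli: 1 of 4 neighbours < 3, holds.
  Kai: 2 of 4 neighbours < 5, holds.
  Mo: 1 of 5 neighbours < 5, holds.
  Nia: 3 of 7 neighbours < 4, holds.
Round 5 — no new yes votes; cascade stops.

yes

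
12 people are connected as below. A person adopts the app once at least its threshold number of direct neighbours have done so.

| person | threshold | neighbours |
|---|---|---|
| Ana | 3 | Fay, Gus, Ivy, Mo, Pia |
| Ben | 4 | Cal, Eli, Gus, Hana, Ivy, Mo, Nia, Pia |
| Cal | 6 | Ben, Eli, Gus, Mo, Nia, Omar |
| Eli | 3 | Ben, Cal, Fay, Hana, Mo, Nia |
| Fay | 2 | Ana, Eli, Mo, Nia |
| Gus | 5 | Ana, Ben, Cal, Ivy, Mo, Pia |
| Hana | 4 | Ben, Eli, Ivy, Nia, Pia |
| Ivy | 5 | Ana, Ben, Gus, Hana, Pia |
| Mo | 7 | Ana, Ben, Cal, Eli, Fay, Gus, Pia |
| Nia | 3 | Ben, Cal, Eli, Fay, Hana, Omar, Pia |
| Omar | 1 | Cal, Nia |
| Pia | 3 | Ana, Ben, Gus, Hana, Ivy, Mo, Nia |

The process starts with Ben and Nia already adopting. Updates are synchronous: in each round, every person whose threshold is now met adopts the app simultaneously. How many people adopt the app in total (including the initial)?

3

Round 1 — Ben, Nia adopt the app (initial).
Round 2 — checking thresholds:
  Cal: 2 of 6 neighbours < 6, holds.
  Eli: 2 of 6 neighbours < 3, holds.
  Fay: 1 of 4 neighbours < 2, holds.
  Gus: 1 of 6 neighbours < 5, holds.
  Hana: 2 of 5 neighbours < 4, holds.
  Ivy: 1 of 5 neighbours < 5, holds.
  Mo: 1 of 7 neighbours < 7, holds.
  Omar: 1 of 2 neighbours ≥ 1, adopts the app.
  Pia: 2 of 7 neighbours < 3, holds.
Round 3 — no new adoptions; cascade stops.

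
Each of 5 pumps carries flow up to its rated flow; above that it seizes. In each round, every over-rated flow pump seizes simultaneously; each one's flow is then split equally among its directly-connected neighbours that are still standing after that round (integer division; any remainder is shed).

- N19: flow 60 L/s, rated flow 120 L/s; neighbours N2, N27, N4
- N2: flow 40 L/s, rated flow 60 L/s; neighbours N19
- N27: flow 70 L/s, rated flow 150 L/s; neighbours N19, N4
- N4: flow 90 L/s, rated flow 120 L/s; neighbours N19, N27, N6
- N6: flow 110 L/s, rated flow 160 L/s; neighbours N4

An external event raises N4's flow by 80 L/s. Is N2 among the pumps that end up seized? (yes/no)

no

Round 1 — N4 at 170 > 120. N4 seizes.
  N4 sheds 170 L/s to N19, N27, N6: 56 each (2 lost).
    N19: 60+56 = 116 ≤ 120
    N27: 70+56 = 126 ≤ 150
    N6: 110+56 = 166 > 160
Round 2 — N6 seizes.
  N6 sheds 166 L/s: no online neighbours, lost.
No further seizures.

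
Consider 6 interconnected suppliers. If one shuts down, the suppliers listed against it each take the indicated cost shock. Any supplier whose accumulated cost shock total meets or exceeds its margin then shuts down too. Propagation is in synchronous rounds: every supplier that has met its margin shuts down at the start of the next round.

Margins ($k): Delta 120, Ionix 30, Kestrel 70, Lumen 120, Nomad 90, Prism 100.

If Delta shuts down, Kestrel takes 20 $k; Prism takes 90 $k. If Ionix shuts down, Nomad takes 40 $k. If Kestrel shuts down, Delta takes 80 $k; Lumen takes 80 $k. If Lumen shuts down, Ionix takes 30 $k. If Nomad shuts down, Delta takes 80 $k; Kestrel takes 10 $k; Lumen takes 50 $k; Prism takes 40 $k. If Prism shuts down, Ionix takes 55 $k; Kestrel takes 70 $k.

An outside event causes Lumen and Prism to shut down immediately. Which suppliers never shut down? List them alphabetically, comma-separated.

Delta, Nomad

Round 1 — Lumen, Prism shut down (initial).
  Ionix: +30+55 → 85 ≥ 30
  Kestrel: +70 → 70 ≥ 70
Round 2 — Ionix, Kestrel shut down.
  Delta: +80 → 80 < 120
  Nomad: +40 → 40 < 90
No further shutdowns.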